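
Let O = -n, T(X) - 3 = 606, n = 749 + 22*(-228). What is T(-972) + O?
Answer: 4876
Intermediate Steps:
n = -4267 (n = 749 - 5016 = -4267)
T(X) = 609 (T(X) = 3 + 606 = 609)
O = 4267 (O = -1*(-4267) = 4267)
T(-972) + O = 609 + 4267 = 4876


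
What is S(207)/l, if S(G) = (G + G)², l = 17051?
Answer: 171396/17051 ≈ 10.052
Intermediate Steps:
S(G) = 4*G² (S(G) = (2*G)² = 4*G²)
S(207)/l = (4*207²)/17051 = (4*42849)*(1/17051) = 171396*(1/17051) = 171396/17051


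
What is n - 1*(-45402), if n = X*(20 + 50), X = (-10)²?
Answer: 52402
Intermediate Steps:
X = 100
n = 7000 (n = 100*(20 + 50) = 100*70 = 7000)
n - 1*(-45402) = 7000 - 1*(-45402) = 7000 + 45402 = 52402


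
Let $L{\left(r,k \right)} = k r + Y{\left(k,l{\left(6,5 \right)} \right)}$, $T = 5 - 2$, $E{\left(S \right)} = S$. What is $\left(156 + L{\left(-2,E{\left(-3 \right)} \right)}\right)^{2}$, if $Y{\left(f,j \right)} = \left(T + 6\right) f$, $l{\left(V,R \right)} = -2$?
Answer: $18225$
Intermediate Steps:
$T = 3$
$Y{\left(f,j \right)} = 9 f$ ($Y{\left(f,j \right)} = \left(3 + 6\right) f = 9 f$)
$L{\left(r,k \right)} = 9 k + k r$ ($L{\left(r,k \right)} = k r + 9 k = 9 k + k r$)
$\left(156 + L{\left(-2,E{\left(-3 \right)} \right)}\right)^{2} = \left(156 - 3 \left(9 - 2\right)\right)^{2} = \left(156 - 21\right)^{2} = 135^{2} = 18225$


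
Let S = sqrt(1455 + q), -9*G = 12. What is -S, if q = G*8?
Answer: -sqrt(12999)/3 ≈ -38.004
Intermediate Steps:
G = -4/3 (G = -1/9*12 = -4/3 ≈ -1.3333)
q = -32/3 (q = -4/3*8 = -32/3 ≈ -10.667)
S = sqrt(12999)/3 (S = sqrt(1455 - 32/3) = sqrt(4333/3) = sqrt(12999)/3 ≈ 38.004)
-S = -sqrt(12999)/3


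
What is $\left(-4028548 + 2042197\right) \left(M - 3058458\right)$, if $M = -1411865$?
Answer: $8879630561373$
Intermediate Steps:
$\left(-4028548 + 2042197\right) \left(M - 3058458\right) = \left(-4028548 + 2042197\right) \left(-1411865 - 3058458\right) = \left(-1986351\right) \left(-4470323\right) = 8879630561373$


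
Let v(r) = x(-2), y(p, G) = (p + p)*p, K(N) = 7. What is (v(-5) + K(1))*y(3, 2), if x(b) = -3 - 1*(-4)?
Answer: 144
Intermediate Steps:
y(p, G) = 2*p² (y(p, G) = (2*p)*p = 2*p²)
x(b) = 1 (x(b) = -3 + 4 = 1)
v(r) = 1
(v(-5) + K(1))*y(3, 2) = (1 + 7)*(2*3²) = 8*(2*9) = 8*18 = 144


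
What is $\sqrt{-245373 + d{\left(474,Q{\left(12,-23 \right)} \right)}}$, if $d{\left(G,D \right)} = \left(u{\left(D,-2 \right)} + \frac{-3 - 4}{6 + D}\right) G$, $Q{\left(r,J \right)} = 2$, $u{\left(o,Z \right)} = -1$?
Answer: $\frac{7 i \sqrt{20103}}{2} \approx 496.25 i$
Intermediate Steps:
$d{\left(G,D \right)} = G \left(-1 - \frac{7}{6 + D}\right)$ ($d{\left(G,D \right)} = \left(-1 + \frac{-3 - 4}{6 + D}\right) G = \left(-1 - \frac{7}{6 + D}\right) G = G \left(-1 - \frac{7}{6 + D}\right)$)
$\sqrt{-245373 + d{\left(474,Q{\left(12,-23 \right)} \right)}} = \sqrt{-245373 + \frac{474 \left(-13 - 2\right)}{6 + 2}} = \sqrt{-245373 + \frac{474 \left(-13 - 2\right)}{8}} = \sqrt{-245373 + 474 \cdot \frac{1}{8} \left(-15\right)} = \sqrt{-245373 - \frac{3555}{4}} = \sqrt{- \frac{985047}{4}} = \frac{7 i \sqrt{20103}}{2}$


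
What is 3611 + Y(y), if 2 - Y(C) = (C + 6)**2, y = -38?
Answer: 2589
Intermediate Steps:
Y(C) = 2 - (6 + C)**2 (Y(C) = 2 - (C + 6)**2 = 2 - (6 + C)**2)
3611 + Y(y) = 3611 + (2 - (6 - 38)**2) = 3611 + (2 - 1*(-32)**2) = 3611 + (2 - 1*1024) = 3611 + (2 - 1024) = 3611 - 1022 = 2589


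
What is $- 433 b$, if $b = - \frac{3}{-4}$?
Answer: $- \frac{1299}{4} \approx -324.75$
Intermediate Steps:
$b = \frac{3}{4}$ ($b = \left(-3\right) \left(- \frac{1}{4}\right) = \frac{3}{4} \approx 0.75$)
$- 433 b = \left(-433\right) \frac{3}{4} = - \frac{1299}{4}$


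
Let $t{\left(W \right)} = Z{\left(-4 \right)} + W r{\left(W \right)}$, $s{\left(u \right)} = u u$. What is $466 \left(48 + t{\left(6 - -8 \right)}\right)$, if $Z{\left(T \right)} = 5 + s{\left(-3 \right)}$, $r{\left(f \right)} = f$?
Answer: $120228$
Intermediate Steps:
$s{\left(u \right)} = u^{2}$
$Z{\left(T \right)} = 14$ ($Z{\left(T \right)} = 5 + \left(-3\right)^{2} = 5 + 9 = 14$)
$t{\left(W \right)} = 14 + W^{2}$ ($t{\left(W \right)} = 14 + W W = 14 + W^{2}$)
$466 \left(48 + t{\left(6 - -8 \right)}\right) = 466 \left(48 + \left(14 + \left(6 - -8\right)^{2}\right)\right) = 466 \left(48 + \left(14 + \left(6 + 8\right)^{2}\right)\right) = 466 \left(48 + \left(14 + 14^{2}\right)\right) = 466 \left(48 + \left(14 + 196\right)\right) = 466 \left(48 + 210\right) = 466 \cdot 258 = 120228$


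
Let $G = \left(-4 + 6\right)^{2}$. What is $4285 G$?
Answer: $17140$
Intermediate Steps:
$G = 4$ ($G = 2^{2} = 4$)
$4285 G = 4285 \cdot 4 = 17140$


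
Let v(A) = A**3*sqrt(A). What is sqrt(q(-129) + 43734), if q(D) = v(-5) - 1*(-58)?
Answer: sqrt(43792 - 125*I*sqrt(5)) ≈ 209.27 - 0.6678*I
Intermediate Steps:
v(A) = A**(7/2)
q(D) = 58 - 125*I*sqrt(5) (q(D) = (-5)**(7/2) - 1*(-58) = -125*I*sqrt(5) + 58 = 58 - 125*I*sqrt(5))
sqrt(q(-129) + 43734) = sqrt((58 - 125*I*sqrt(5)) + 43734) = sqrt(43792 - 125*I*sqrt(5))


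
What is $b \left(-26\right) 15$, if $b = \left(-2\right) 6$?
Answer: $4680$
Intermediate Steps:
$b = -12$
$b \left(-26\right) 15 = \left(-12\right) \left(-26\right) 15 = 312 \cdot 15 = 4680$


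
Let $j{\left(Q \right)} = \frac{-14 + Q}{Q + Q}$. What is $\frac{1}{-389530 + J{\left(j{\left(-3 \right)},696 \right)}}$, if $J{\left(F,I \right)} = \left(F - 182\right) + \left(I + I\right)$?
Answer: $- \frac{6}{2329903} \approx -2.5752 \cdot 10^{-6}$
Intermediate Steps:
$j{\left(Q \right)} = \frac{-14 + Q}{2 Q}$
$J{\left(F,I \right)} = -182 + F + 2 I$ ($J{\left(F,I \right)} = \left(-182 + F\right) + 2 I = -182 + F + 2 I$)
$\frac{1}{-389530 + J{\left(j{\left(-3 \right)},696 \right)}} = \frac{1}{-389530 + \left(-182 + \frac{-14 - 3}{2 \left(-3\right)} + 2 \cdot 696\right)} = \frac{1}{-389530 + \left(-182 + \frac{1}{2} \left(- \frac{1}{3}\right) \left(-17\right) + 1392\right)} = \frac{1}{-389530 + \left(-182 + \frac{17}{6} + 1392\right)} = \frac{1}{-389530 + \frac{7277}{6}} = \frac{1}{- \frac{2329903}{6}} = - \frac{6}{2329903}$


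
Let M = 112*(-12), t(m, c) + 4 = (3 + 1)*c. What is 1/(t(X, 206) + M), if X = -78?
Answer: -1/524 ≈ -0.0019084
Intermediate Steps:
t(m, c) = -4 + 4*c (t(m, c) = -4 + (3 + 1)*c = -4 + 4*c)
M = -1344
1/(t(X, 206) + M) = 1/((-4 + 4*206) - 1344) = 1/((-4 + 824) - 1344) = 1/(820 - 1344) = 1/(-524) = -1/524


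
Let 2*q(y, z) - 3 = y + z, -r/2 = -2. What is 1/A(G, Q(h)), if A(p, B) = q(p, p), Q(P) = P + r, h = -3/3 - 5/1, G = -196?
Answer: -2/389 ≈ -0.0051414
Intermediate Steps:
r = 4 (r = -2*(-2) = 4)
h = -6 (h = -3*⅓ - 5*1 = -1 - 5 = -6)
Q(P) = 4 + P (Q(P) = P + 4 = 4 + P)
q(y, z) = 3/2 + y/2 + z/2 (q(y, z) = 3/2 + (y + z)/2 = 3/2 + (y/2 + z/2) = 3/2 + y/2 + z/2)
A(p, B) = 3/2 + p (A(p, B) = 3/2 + p/2 + p/2 = 3/2 + p)
1/A(G, Q(h)) = 1/(3/2 - 196) = 1/(-389/2) = -2/389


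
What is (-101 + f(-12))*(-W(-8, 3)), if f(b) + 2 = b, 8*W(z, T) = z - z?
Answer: 0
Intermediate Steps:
W(z, T) = 0 (W(z, T) = (z - z)/8 = (⅛)*0 = 0)
f(b) = -2 + b
(-101 + f(-12))*(-W(-8, 3)) = (-101 + (-2 - 12))*(-1*0) = (-101 - 14)*0 = -115*0 = 0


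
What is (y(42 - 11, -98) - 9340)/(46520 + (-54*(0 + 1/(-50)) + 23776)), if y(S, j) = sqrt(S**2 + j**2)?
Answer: -233500/1757427 + 25*sqrt(10565)/1757427 ≈ -0.13140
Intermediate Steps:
(y(42 - 11, -98) - 9340)/(46520 + (-54*(0 + 1/(-50)) + 23776)) = (sqrt((42 - 11)**2 + (-98)**2) - 9340)/(46520 + (-54*(0 + 1/(-50)) + 23776)) = (sqrt(31**2 + 9604) - 9340)/(46520 + (-54*(0 - 1/50) + 23776)) = (sqrt(961 + 9604) - 9340)/(46520 + (-54*(-1/50) + 23776)) = (sqrt(10565) - 9340)/(46520 + (27/25 + 23776)) = (-9340 + sqrt(10565))/(46520 + 594427/25) = (-9340 + sqrt(10565))/(1757427/25) = (-9340 + sqrt(10565))*(25/1757427) = -233500/1757427 + 25*sqrt(10565)/1757427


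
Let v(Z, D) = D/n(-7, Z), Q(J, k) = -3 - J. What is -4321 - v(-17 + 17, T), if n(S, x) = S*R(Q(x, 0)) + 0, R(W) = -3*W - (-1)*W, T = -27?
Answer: -60503/14 ≈ -4321.6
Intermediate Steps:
R(W) = -2*W (R(W) = -3*W + W = -2*W)
n(S, x) = S*(6 + 2*x) (n(S, x) = S*(-2*(-3 - x)) + 0 = S*(6 + 2*x) + 0 = S*(6 + 2*x))
v(Z, D) = D/(-42 - 14*Z) (v(Z, D) = D/((2*(-7)*(3 + Z))) = D/(-42 - 14*Z))
-4321 - v(-17 + 17, T) = -4321 - (-1)*(-27)/(42 + 14*(-17 + 17)) = -4321 - (-1)*(-27)/(42 + 14*0) = -4321 - (-1)*(-27)/(42 + 0) = -4321 - (-1)*(-27)/42 = -4321 - 1*9/14 = -4321 - 9/14 = -60503/14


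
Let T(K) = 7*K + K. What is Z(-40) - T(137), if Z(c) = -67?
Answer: -1163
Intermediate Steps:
T(K) = 8*K
Z(-40) - T(137) = -67 - 8*137 = -67 - 1*1096 = -67 - 1096 = -1163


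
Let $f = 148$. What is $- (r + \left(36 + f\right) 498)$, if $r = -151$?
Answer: $-91481$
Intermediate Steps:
$- (r + \left(36 + f\right) 498) = - (-151 + \left(36 + 148\right) 498) = - (-151 + 184 \cdot 498) = - (-151 + 91632) = \left(-1\right) 91481 = -91481$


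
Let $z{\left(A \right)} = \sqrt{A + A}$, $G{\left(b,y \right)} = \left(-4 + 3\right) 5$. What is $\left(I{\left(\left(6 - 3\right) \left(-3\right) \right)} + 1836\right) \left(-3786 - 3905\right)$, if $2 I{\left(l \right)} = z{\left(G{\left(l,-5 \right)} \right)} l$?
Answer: $-14120676 + \frac{69219 i \sqrt{10}}{2} \approx -1.4121 \cdot 10^{7} + 1.0944 \cdot 10^{5} i$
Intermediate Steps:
$G{\left(b,y \right)} = -5$ ($G{\left(b,y \right)} = \left(-1\right) 5 = -5$)
$z{\left(A \right)} = \sqrt{2} \sqrt{A}$ ($z{\left(A \right)} = \sqrt{2 A} = \sqrt{2} \sqrt{A}$)
$I{\left(l \right)} = \frac{i l \sqrt{10}}{2}$ ($I{\left(l \right)} = \frac{\sqrt{2} \sqrt{-5} l}{2} = \frac{\sqrt{2} i \sqrt{5} l}{2} = \frac{i \sqrt{10} l}{2} = \frac{i l \sqrt{10}}{2}$)
$\left(I{\left(\left(6 - 3\right) \left(-3\right) \right)} + 1836\right) \left(-3786 - 3905\right) = \left(\frac{i \left(6 - 3\right) \left(-3\right) \sqrt{10}}{2} + 1836\right) \left(-3786 - 3905\right) = \left(\frac{i 3 \left(-3\right) \sqrt{10}}{2} + 1836\right) \left(-7691\right) = \left(\frac{1}{2} i \left(-9\right) \sqrt{10} + 1836\right) \left(-7691\right) = \left(- \frac{9 i \sqrt{10}}{2} + 1836\right) \left(-7691\right) = \left(1836 - \frac{9 i \sqrt{10}}{2}\right) \left(-7691\right) = -14120676 + \frac{69219 i \sqrt{10}}{2}$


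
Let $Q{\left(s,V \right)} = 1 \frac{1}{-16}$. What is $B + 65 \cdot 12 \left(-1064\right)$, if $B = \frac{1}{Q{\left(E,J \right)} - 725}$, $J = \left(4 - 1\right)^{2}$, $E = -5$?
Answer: $- \frac{9627901936}{11601} \approx -8.2992 \cdot 10^{5}$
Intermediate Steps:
$J = 9$ ($J = 3^{2} = 9$)
$Q{\left(s,V \right)} = - \frac{1}{16}$ ($Q{\left(s,V \right)} = 1 \left(- \frac{1}{16}\right) = - \frac{1}{16}$)
$B = - \frac{16}{11601}$ ($B = \frac{1}{- \frac{1}{16} - 725} = \frac{1}{- \frac{11601}{16}} = - \frac{16}{11601} \approx -0.0013792$)
$B + 65 \cdot 12 \left(-1064\right) = - \frac{16}{11601} + 65 \cdot 12 \left(-1064\right) = - \frac{16}{11601} + 780 \left(-1064\right) = - \frac{16}{11601} - 829920 = - \frac{9627901936}{11601}$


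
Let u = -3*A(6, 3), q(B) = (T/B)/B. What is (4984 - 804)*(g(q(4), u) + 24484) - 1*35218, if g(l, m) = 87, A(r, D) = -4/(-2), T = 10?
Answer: 102671562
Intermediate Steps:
A(r, D) = 2 (A(r, D) = -4*(-½) = 2)
q(B) = 10/B² (q(B) = (10/B)/B = 10/B²)
u = -6 (u = -3*2 = -6)
(4984 - 804)*(g(q(4), u) + 24484) - 1*35218 = (4984 - 804)*(87 + 24484) - 1*35218 = 4180*24571 - 35218 = 102706780 - 35218 = 102671562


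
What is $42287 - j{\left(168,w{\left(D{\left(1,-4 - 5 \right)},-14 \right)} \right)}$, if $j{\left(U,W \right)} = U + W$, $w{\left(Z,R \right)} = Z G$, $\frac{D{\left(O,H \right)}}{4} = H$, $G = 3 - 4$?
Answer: $42083$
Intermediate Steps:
$G = -1$ ($G = 3 - 4 = -1$)
$D{\left(O,H \right)} = 4 H$
$w{\left(Z,R \right)} = - Z$ ($w{\left(Z,R \right)} = Z \left(-1\right) = - Z$)
$42287 - j{\left(168,w{\left(D{\left(1,-4 - 5 \right)},-14 \right)} \right)} = 42287 - \left(168 - 4 \left(-4 - 5\right)\right) = 42287 - \left(168 - 4 \left(-9\right)\right) = 42287 - \left(168 - -36\right) = 42287 - \left(168 + 36\right) = 42287 - 204 = 42083$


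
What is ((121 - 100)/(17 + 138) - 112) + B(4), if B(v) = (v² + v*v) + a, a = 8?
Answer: -11139/155 ≈ -71.865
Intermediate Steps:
B(v) = 8 + 2*v² (B(v) = (v² + v*v) + 8 = (v² + v²) + 8 = 2*v² + 8 = 8 + 2*v²)
((121 - 100)/(17 + 138) - 112) + B(4) = ((121 - 100)/(17 + 138) - 112) + (8 + 2*4²) = (21/155 - 112) + (8 + 2*16) = (21*(1/155) - 112) + (8 + 32) = (21/155 - 112) + 40 = -17339/155 + 40 = -11139/155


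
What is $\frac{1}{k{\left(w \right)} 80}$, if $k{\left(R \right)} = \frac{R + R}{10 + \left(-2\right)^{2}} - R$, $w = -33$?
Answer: $\frac{7}{15840} \approx 0.00044192$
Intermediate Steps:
$k{\left(R \right)} = - \frac{6 R}{7}$ ($k{\left(R \right)} = \frac{2 R}{10 + 4} - R = \frac{2 R}{14} - R = 2 R \frac{1}{14} - R = \frac{R}{7} - R = - \frac{6 R}{7}$)
$\frac{1}{k{\left(w \right)} 80} = \frac{1}{\left(- \frac{6}{7}\right) \left(-33\right) 80} = \frac{1}{\frac{198}{7} \cdot 80} = \frac{1}{\frac{15840}{7}} = \frac{7}{15840}$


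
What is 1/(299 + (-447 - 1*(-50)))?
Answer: -1/98 ≈ -0.010204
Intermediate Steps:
1/(299 + (-447 - 1*(-50))) = 1/(299 + (-447 + 50)) = 1/(299 - 397) = 1/(-98) = -1/98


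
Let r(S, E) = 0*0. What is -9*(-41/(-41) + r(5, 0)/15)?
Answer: -9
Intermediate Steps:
r(S, E) = 0
-9*(-41/(-41) + r(5, 0)/15) = -9*(-41/(-41) + 0/15) = -9*(-41*(-1/41) + 0*(1/15)) = -9*(1 + 0) = -9*1 = -9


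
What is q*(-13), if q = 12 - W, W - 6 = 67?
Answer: 793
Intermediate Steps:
W = 73 (W = 6 + 67 = 73)
q = -61 (q = 12 - 1*73 = 12 - 73 = -61)
q*(-13) = -61*(-13) = 793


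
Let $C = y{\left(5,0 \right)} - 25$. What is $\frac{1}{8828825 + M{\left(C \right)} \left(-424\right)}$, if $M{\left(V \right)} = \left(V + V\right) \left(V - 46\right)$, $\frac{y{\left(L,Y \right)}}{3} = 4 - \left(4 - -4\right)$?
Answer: $\frac{1}{6224617} \approx 1.6065 \cdot 10^{-7}$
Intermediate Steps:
$y{\left(L,Y \right)} = -12$ ($y{\left(L,Y \right)} = 3 \left(4 - \left(4 - -4\right)\right) = 3 \left(4 - \left(4 + 4\right)\right) = 3 \left(4 - 8\right) = 3 \left(-4\right) = -12$)
$C = -37$ ($C = -12 - 25 = -37$)
$M{\left(V \right)} = 2 V \left(-46 + V\right)$
$\frac{1}{8828825 + M{\left(C \right)} \left(-424\right)} = \frac{1}{8828825 + 2 \left(-37\right) \left(-46 - 37\right) \left(-424\right)} = \frac{1}{8828825 + 2 \left(-37\right) \left(-83\right) \left(-424\right)} = \frac{1}{8828825 + 6142 \left(-424\right)} = \frac{1}{8828825 - 2604208} = \frac{1}{6224617}$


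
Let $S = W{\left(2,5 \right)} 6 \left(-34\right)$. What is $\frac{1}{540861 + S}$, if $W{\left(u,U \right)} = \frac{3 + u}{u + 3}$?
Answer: $\frac{1}{540657} \approx 1.8496 \cdot 10^{-6}$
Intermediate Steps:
$W{\left(u,U \right)} = 1$ ($W{\left(u,U \right)} = \frac{3 + u}{3 + u} = 1$)
$S = -204$ ($S = 1 \cdot 6 \left(-34\right) = 6 \left(-34\right) = -204$)
$\frac{1}{540861 + S} = \frac{1}{540861 - 204} = \frac{1}{540657}$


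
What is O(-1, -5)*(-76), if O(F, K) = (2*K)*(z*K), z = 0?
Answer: 0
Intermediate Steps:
O(F, K) = 0 (O(F, K) = (2*K)*(0*K) = (2*K)*0 = 0)
O(-1, -5)*(-76) = 0*(-76) = 0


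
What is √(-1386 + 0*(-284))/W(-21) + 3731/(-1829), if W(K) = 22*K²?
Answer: -3731/1829 + I*√154/3234 ≈ -2.0399 + 0.0038373*I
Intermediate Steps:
√(-1386 + 0*(-284))/W(-21) + 3731/(-1829) = √(-1386 + 0*(-284))/((22*(-21)²)) + 3731/(-1829) = √(-1386 + 0)/((22*441)) + 3731*(-1/1829) = √(-1386)/9702 - 3731/1829 = (3*I*√154)*(1/9702) - 3731/1829 = I*√154/3234 - 3731/1829 = -3731/1829 + I*√154/3234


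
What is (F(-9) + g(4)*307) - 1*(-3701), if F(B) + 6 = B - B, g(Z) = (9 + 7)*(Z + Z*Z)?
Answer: 101935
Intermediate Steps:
g(Z) = 16*Z + 16*Z² (g(Z) = 16*(Z + Z²) = 16*Z + 16*Z²)
F(B) = -6 (F(B) = -6 + (B - B) = -6 + 0 = -6)
(F(-9) + g(4)*307) - 1*(-3701) = (-6 + (16*4*(1 + 4))*307) - 1*(-3701) = (-6 + (16*4*5)*307) + 3701 = (-6 + 320*307) + 3701 = (-6 + 98240) + 3701 = 98234 + 3701 = 101935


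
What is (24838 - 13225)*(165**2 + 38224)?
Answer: 760059237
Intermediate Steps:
(24838 - 13225)*(165**2 + 38224) = 11613*(27225 + 38224) = 11613*65449 = 760059237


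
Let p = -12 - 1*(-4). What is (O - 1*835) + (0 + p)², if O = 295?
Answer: -476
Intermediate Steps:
p = -8 (p = -12 + 4 = -8)
(O - 1*835) + (0 + p)² = (295 - 1*835) + (0 - 8)² = (295 - 835) + (-8)² = -540 + 64 = -476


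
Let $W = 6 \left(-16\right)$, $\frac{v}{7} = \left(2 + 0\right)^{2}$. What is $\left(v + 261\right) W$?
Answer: $-27744$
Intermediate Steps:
$v = 28$ ($v = 7 \left(2 + 0\right)^{2} = 7 \cdot 2^{2} = 7 \cdot 4 = 28$)
$W = -96$
$\left(v + 261\right) W = \left(28 + 261\right) \left(-96\right) = 289 \left(-96\right) = -27744$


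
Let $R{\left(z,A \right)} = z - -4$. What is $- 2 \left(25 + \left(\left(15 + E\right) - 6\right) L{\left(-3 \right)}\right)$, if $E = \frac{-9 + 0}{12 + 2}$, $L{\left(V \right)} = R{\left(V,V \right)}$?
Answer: $- \frac{467}{7} \approx -66.714$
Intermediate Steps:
$R{\left(z,A \right)} = 4 + z$ ($R{\left(z,A \right)} = z + 4 = 4 + z$)
$L{\left(V \right)} = 4 + V$
$E = - \frac{9}{14} \approx -0.64286$
$- 2 \left(25 + \left(\left(15 + E\right) - 6\right) L{\left(-3 \right)}\right) = - 2 \left(25 + \left(\left(15 - \frac{9}{14}\right) - 6\right) \left(4 - 3\right)\right) = - 2 \left(25 + \left(\frac{201}{14} - 6\right) 1\right) = - 2 \left(25 + \frac{117}{14} \cdot 1\right) = - 2 \left(25 + \frac{117}{14}\right) = \left(-2\right) \frac{467}{14} = - \frac{467}{7}$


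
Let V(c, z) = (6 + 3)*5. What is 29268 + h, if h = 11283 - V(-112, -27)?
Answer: 40506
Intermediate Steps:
V(c, z) = 45 (V(c, z) = 9*5 = 45)
h = 11238 (h = 11283 - 1*45 = 11283 - 45 = 11238)
29268 + h = 29268 + 11238 = 40506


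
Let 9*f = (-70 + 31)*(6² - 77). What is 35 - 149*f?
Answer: -79312/3 ≈ -26437.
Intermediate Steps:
f = 533/3 (f = ((-70 + 31)*(6² - 77))/9 = (-39*(36 - 77))/9 = (-39*(-41))/9 = (⅑)*1599 = 533/3 ≈ 177.67)
35 - 149*f = 35 - 149*533/3 = 35 - 79417/3 = -79312/3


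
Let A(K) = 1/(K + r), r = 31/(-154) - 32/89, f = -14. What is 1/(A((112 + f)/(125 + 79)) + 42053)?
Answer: 28120/1182180857 ≈ 2.3787e-5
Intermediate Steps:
r = -7687/13706 (r = 31*(-1/154) - 32*1/89 = -31/154 - 32/89 = -7687/13706 ≈ -0.56085)
A(K) = 1/(-7687/13706 + K) (A(K) = 1/(K - 7687/13706) = 1/(-7687/13706 + K))
1/(A((112 + f)/(125 + 79)) + 42053) = 1/(13706/(-7687 + 13706*((112 - 14)/(125 + 79))) + 42053) = 1/(13706/(-7687 + 13706*(98/204)) + 42053) = 1/(13706/(-7687 + 13706*(98*(1/204))) + 42053) = 1/(13706/(-7687 + 13706*(49/102)) + 42053) = 1/(13706/(-7687 + 335797/51) + 42053) = 1/(13706/(-56240/51) + 42053) = 1/(13706*(-51/56240) + 42053) = 1/(-349503/28120 + 42053) = 1/(1182180857/28120) = 28120/1182180857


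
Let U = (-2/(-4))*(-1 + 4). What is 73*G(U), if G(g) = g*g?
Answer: 657/4 ≈ 164.25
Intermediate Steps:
U = 3/2 (U = -2*(-¼)*3 = (½)*3 = 3/2 ≈ 1.5000)
G(g) = g²
73*G(U) = 73*(3/2)² = 73*(9/4) = 657/4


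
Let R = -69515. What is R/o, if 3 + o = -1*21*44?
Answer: 69515/927 ≈ 74.989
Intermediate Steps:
o = -927 (o = -3 - 1*21*44 = -3 - 21*44 = -3 - 924 = -927)
R/o = -69515/(-927) = -69515*(-1/927) = 69515/927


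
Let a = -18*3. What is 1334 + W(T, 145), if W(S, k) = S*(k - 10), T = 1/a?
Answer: 2663/2 ≈ 1331.5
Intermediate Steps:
a = -54 (a = -1*54 = -54)
T = -1/54 (T = 1/(-54) = -1/54 ≈ -0.018519)
W(S, k) = S*(-10 + k)
1334 + W(T, 145) = 1334 - (-10 + 145)/54 = 1334 - 1/54*135 = 1334 - 5/2 = 2663/2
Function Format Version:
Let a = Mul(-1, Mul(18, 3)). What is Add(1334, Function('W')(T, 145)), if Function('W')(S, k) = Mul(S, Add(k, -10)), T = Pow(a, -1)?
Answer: Rational(2663, 2) ≈ 1331.5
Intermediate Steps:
a = -54 (a = Mul(-1, 54) = -54)
T = Rational(-1, 54) (T = Pow(-54, -1) = Rational(-1, 54) ≈ -0.018519)
Function('W')(S, k) = Mul(S, Add(-10, k))
Add(1334, Function('W')(T, 145)) = Add(1334, Mul(Rational(-1, 54), Add(-10, 145))) = Add(1334, Mul(Rational(-1, 54), 135)) = Add(1334, Rational(-5, 2)) = Rational(2663, 2)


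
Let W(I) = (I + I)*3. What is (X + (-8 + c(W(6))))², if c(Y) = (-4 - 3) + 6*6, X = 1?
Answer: 484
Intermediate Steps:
W(I) = 6*I (W(I) = (2*I)*3 = 6*I)
c(Y) = 29 (c(Y) = -7 + 36 = 29)
(X + (-8 + c(W(6))))² = (1 + (-8 + 29))² = (1 + 21)² = 22² = 484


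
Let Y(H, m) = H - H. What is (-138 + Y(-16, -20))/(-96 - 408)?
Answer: 23/84 ≈ 0.27381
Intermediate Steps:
Y(H, m) = 0
(-138 + Y(-16, -20))/(-96 - 408) = (-138 + 0)/(-96 - 408) = -138/(-504) = -138*(-1/504) = 23/84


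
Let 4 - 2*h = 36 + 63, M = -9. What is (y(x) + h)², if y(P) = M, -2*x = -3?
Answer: 12769/4 ≈ 3192.3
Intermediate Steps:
x = 3/2 (x = -½*(-3) = 3/2 ≈ 1.5000)
y(P) = -9
h = -95/2 (h = 2 - (36 + 63)/2 = 2 - ½*99 = 2 - 99/2 = -95/2 ≈ -47.500)
(y(x) + h)² = (-9 - 95/2)² = (-113/2)² = 12769/4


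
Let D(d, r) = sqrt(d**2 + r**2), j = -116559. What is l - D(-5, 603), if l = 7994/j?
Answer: -7994/116559 - sqrt(363634) ≈ -603.09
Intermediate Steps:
l = -7994/116559 (l = 7994/(-116559) = 7994*(-1/116559) = -7994/116559 ≈ -0.068583)
l - D(-5, 603) = -7994/116559 - sqrt((-5)**2 + 603**2) = -7994/116559 - sqrt(25 + 363609) = -7994/116559 - sqrt(363634)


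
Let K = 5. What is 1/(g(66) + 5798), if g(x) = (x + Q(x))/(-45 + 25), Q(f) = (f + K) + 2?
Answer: 20/115821 ≈ 0.00017268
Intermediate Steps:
Q(f) = 7 + f (Q(f) = (f + 5) + 2 = (5 + f) + 2 = 7 + f)
g(x) = -7/20 - x/10 (g(x) = (x + (7 + x))/(-45 + 25) = (7 + 2*x)/(-20) = (7 + 2*x)*(-1/20) = -7/20 - x/10)
1/(g(66) + 5798) = 1/((-7/20 - 1/10*66) + 5798) = 1/((-7/20 - 33/5) + 5798) = 1/(-139/20 + 5798) = 1/(115821/20) = 20/115821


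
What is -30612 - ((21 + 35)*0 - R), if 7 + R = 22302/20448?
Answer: -34781945/1136 ≈ -30618.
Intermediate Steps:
R = -6713/1136 (R = -7 + 22302/20448 = -7 + 22302*(1/20448) = -7 + 1239/1136 = -6713/1136 ≈ -5.9093)
-30612 - ((21 + 35)*0 - R) = -30612 - ((21 + 35)*0 - 1*(-6713/1136)) = -30612 - (56*0 + 6713/1136) = -30612 - (0 + 6713/1136) = -30612 - 1*6713/1136 = -30612 - 6713/1136 = -34781945/1136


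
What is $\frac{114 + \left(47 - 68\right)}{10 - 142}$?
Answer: $- \frac{31}{44} \approx -0.70455$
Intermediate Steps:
$\frac{114 + \left(47 - 68\right)}{10 - 142} = \frac{114 + \left(47 - 68\right)}{-132} = - \frac{114 - 21}{132} = \left(- \frac{1}{132}\right) 93 = - \frac{31}{44}$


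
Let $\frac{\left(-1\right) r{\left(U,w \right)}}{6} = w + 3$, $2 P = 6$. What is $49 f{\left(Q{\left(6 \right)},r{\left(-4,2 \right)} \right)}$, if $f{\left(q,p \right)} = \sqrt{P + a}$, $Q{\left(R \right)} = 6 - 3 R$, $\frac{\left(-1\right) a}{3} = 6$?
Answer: $49 i \sqrt{15} \approx 189.78 i$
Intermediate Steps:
$P = 3$ ($P = \frac{1}{2} \cdot 6 = 3$)
$a = -18$ ($a = \left(-3\right) 6 = -18$)
$r{\left(U,w \right)} = -18 - 6 w$ ($r{\left(U,w \right)} = - 6 \left(w + 3\right) = - 6 \left(3 + w\right) = -18 - 6 w$)
$f{\left(q,p \right)} = i \sqrt{15}$ ($f{\left(q,p \right)} = \sqrt{3 - 18} = \sqrt{-15} = i \sqrt{15}$)
$49 f{\left(Q{\left(6 \right)},r{\left(-4,2 \right)} \right)} = 49 i \sqrt{15}$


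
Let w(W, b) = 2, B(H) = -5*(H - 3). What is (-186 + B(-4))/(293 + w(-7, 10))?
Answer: -151/295 ≈ -0.51186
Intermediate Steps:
B(H) = 15 - 5*H (B(H) = -5*(-3 + H) = 15 - 5*H)
(-186 + B(-4))/(293 + w(-7, 10)) = (-186 + (15 - 5*(-4)))/(293 + 2) = (-186 + (15 + 20))/295 = (-186 + 35)*(1/295) = -151*1/295 = -151/295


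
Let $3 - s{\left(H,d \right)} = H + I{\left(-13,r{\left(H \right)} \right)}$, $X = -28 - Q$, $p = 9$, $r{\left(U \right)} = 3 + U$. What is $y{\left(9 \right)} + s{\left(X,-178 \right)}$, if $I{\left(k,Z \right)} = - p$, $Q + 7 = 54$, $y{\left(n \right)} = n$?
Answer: $96$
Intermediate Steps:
$Q = 47$ ($Q = -7 + 54 = 47$)
$X = -75$ ($X = -28 - 47 = -75$)
$I{\left(k,Z \right)} = -9$ ($I{\left(k,Z \right)} = \left(-1\right) 9 = -9$)
$s{\left(H,d \right)} = 12 - H$ ($s{\left(H,d \right)} = 3 - \left(H - 9\right) = 3 - \left(-9 + H\right) = 12 - H$)
$y{\left(9 \right)} + s{\left(X,-178 \right)} = 9 + \left(12 - -75\right) = 9 + \left(12 + 75\right) = 9 + 87 = 96$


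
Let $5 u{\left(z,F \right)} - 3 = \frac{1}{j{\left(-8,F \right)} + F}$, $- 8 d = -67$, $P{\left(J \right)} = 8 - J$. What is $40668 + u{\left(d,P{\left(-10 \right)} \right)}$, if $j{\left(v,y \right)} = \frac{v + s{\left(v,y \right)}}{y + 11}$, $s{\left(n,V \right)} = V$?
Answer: $\frac{21635701}{532} \approx 40669.0$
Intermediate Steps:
$d = \frac{67}{8}$ ($d = \left(- \frac{1}{8}\right) \left(-67\right) = \frac{67}{8} \approx 8.375$)
$j{\left(v,y \right)} = \frac{v + y}{11 + y}$ ($j{\left(v,y \right)} = \frac{v + y}{y + 11} = \frac{v + y}{11 + y}$)
$u{\left(z,F \right)} = \frac{3}{5} + \frac{1}{5 \left(F + \frac{-8 + F}{11 + F}\right)}$ ($u{\left(z,F \right)} = \frac{3}{5} + \frac{1}{5 \left(\frac{-8 + F}{11 + F} + F\right)} = \frac{3}{5} + \frac{1}{5 \left(F + \frac{-8 + F}{11 + F}\right)}$)
$40668 + u{\left(d,P{\left(-10 \right)} \right)} = 40668 + \frac{-13 + 3 \left(8 - -10\right)^{2} + 37 \left(8 - -10\right)}{5 \left(-8 + \left(8 - -10\right)^{2} + 12 \left(8 - -10\right)\right)} = 40668 + \frac{-13 + 3 \left(8 + 10\right)^{2} + 37 \left(8 + 10\right)}{5 \left(-8 + \left(8 + 10\right)^{2} + 12 \left(8 + 10\right)\right)} = 40668 + \frac{-13 + 3 \cdot 18^{2} + 37 \cdot 18}{5 \left(-8 + 18^{2} + 12 \cdot 18\right)} = 40668 + \frac{-13 + 3 \cdot 324 + 666}{5 \left(-8 + 324 + 216\right)} = 40668 + \frac{-13 + 972 + 666}{5 \cdot 532} = 40668 + \frac{1}{5} \cdot \frac{1}{532} \cdot 1625 = 40668 + \frac{325}{532} = \frac{21635701}{532}$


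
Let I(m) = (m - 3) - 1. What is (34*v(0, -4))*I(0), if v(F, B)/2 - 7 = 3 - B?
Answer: -3808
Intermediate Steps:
I(m) = -4 + m (I(m) = (-3 + m) - 1 = -4 + m)
v(F, B) = 20 - 2*B (v(F, B) = 14 + 2*(3 - B) = 14 + (6 - 2*B) = 20 - 2*B)
(34*v(0, -4))*I(0) = (34*(20 - 2*(-4)))*(-4 + 0) = (34*(20 + 8))*(-4) = (34*28)*(-4) = 952*(-4) = -3808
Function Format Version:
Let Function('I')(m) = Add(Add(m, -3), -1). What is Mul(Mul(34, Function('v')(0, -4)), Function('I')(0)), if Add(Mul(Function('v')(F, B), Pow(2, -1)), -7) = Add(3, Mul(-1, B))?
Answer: -3808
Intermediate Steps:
Function('I')(m) = Add(-4, m) (Function('I')(m) = Add(Add(-3, m), -1) = Add(-4, m))
Function('v')(F, B) = Add(20, Mul(-2, B)) (Function('v')(F, B) = Add(14, Mul(2, Add(3, Mul(-1, B)))) = Add(14, Add(6, Mul(-2, B))) = Add(20, Mul(-2, B)))
Mul(Mul(34, Function('v')(0, -4)), Function('I')(0)) = Mul(Mul(34, Add(20, Mul(-2, -4))), Add(-4, 0)) = Mul(Mul(34, Add(20, 8)), -4) = Mul(Mul(34, 28), -4) = Mul(952, -4) = -3808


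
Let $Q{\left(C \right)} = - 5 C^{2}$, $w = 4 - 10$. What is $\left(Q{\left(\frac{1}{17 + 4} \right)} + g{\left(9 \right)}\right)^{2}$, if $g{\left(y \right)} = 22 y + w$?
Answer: $\frac{7168500889}{194481} \approx 36860.0$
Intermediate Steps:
$w = -6$ ($w = 4 - 10 = -6$)
$g{\left(y \right)} = -6 + 22 y$ ($g{\left(y \right)} = 22 y - 6 = -6 + 22 y$)
$\left(Q{\left(\frac{1}{17 + 4} \right)} + g{\left(9 \right)}\right)^{2} = \left(- 5 \left(\frac{1}{17 + 4}\right)^{2} + \left(-6 + 22 \cdot 9\right)\right)^{2} = \left(- 5 \left(\frac{1}{21}\right)^{2} + \left(-6 + 198\right)\right)^{2} = \left(- \frac{5}{441} + 192\right)^{2} = \left(\frac{84667}{441}\right)^{2} = \frac{7168500889}{194481}$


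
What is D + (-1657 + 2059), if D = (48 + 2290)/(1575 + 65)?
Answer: 330809/820 ≈ 403.43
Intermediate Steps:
D = 1169/820 (D = 2338/1640 = 2338*(1/1640) = 1169/820 ≈ 1.4256)
D + (-1657 + 2059) = 1169/820 + (-1657 + 2059) = 1169/820 + 402 = 330809/820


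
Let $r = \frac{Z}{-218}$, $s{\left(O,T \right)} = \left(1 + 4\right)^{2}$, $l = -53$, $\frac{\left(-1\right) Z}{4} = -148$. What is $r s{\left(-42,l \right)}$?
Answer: $- \frac{7400}{109} \approx -67.89$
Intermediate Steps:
$Z = 592$ ($Z = \left(-4\right) \left(-148\right) = 592$)
$s{\left(O,T \right)} = 25$ ($s{\left(O,T \right)} = 5^{2} = 25$)
$r = - \frac{296}{109}$ ($r = \frac{592}{-218} = 592 \left(- \frac{1}{218}\right) = - \frac{296}{109} \approx -2.7156$)
$r s{\left(-42,l \right)} = \left(- \frac{296}{109}\right) 25 = - \frac{7400}{109}$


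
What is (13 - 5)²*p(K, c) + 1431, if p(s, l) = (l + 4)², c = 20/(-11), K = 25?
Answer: 210015/121 ≈ 1735.7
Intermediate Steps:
c = -20/11 (c = 20*(-1/11) = -20/11 ≈ -1.8182)
p(s, l) = (4 + l)²
(13 - 5)²*p(K, c) + 1431 = (13 - 5)²*(4 - 20/11)² + 1431 = 8²*(24/11)² + 1431 = 64*(576/121) + 1431 = 36864/121 + 1431 = 210015/121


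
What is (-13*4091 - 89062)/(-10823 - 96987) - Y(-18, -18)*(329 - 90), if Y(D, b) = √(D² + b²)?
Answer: 28449/21562 - 4302*√2 ≈ -6082.6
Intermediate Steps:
(-13*4091 - 89062)/(-10823 - 96987) - Y(-18, -18)*(329 - 90) = (-13*4091 - 89062)/(-10823 - 96987) - √((-18)² + (-18)²)*(329 - 90) = (-53183 - 89062)/(-107810) - √(324 + 324)*239 = -142245*(-1/107810) - √648*239 = 28449/21562 - 18*√2*239 = 28449/21562 - 4302*√2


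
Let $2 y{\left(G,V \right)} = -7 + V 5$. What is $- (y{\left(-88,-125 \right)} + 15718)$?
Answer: $-15402$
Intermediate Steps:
$y{\left(G,V \right)} = - \frac{7}{2} + \frac{5 V}{2}$ ($y{\left(G,V \right)} = \frac{-7 + V 5}{2} = \frac{-7 + 5 V}{2} = - \frac{7}{2} + \frac{5 V}{2}$)
$- (y{\left(-88,-125 \right)} + 15718) = - (\left(- \frac{7}{2} + \frac{5}{2} \left(-125\right)\right) + 15718) = - (\left(- \frac{7}{2} - \frac{625}{2}\right) + 15718) = - (-316 + 15718) = \left(-1\right) 15402 = -15402$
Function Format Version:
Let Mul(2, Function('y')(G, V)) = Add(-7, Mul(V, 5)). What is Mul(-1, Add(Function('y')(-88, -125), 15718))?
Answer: -15402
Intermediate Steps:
Function('y')(G, V) = Add(Rational(-7, 2), Mul(Rational(5, 2), V)) (Function('y')(G, V) = Mul(Rational(1, 2), Add(-7, Mul(V, 5))) = Mul(Rational(1, 2), Add(-7, Mul(5, V))) = Add(Rational(-7, 2), Mul(Rational(5, 2), V)))
Mul(-1, Add(Function('y')(-88, -125), 15718)) = Mul(-1, Add(Add(Rational(-7, 2), Mul(Rational(5, 2), -125)), 15718)) = Mul(-1, Add(Add(Rational(-7, 2), Rational(-625, 2)), 15718)) = Mul(-1, Add(-316, 15718)) = Mul(-1, 15402) = -15402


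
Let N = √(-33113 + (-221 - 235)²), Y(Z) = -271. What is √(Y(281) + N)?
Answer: √(-271 + √174823) ≈ 12.129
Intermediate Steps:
N = √174823 (N = √(-33113 + (-456)²) = √(-33113 + 207936) = √174823 ≈ 418.12)
√(Y(281) + N) = √(-271 + √174823)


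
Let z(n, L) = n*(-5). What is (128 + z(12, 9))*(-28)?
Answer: -1904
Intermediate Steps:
z(n, L) = -5*n
(128 + z(12, 9))*(-28) = (128 - 5*12)*(-28) = (128 - 60)*(-28) = 68*(-28) = -1904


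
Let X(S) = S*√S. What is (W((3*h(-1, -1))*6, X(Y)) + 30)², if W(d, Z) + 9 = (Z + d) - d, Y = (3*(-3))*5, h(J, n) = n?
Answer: -90684 - 5670*I*√5 ≈ -90684.0 - 12679.0*I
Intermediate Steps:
Y = -45 (Y = -9*5 = -45)
X(S) = S^(3/2)
W(d, Z) = -9 + Z (W(d, Z) = -9 + ((Z + d) - d) = -9 + Z)
(W((3*h(-1, -1))*6, X(Y)) + 30)² = ((-9 + (-45)^(3/2)) + 30)² = ((-9 - 135*I*√5) + 30)² = (21 - 135*I*√5)²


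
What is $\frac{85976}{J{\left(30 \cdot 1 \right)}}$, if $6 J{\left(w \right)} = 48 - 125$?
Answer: $- \frac{46896}{7} \approx -6699.4$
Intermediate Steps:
$J{\left(w \right)} = - \frac{77}{6}$ ($J{\left(w \right)} = \frac{48 - 125}{6} = \frac{1}{6} \left(-77\right) = - \frac{77}{6}$)
$\frac{85976}{J{\left(30 \cdot 1 \right)}} = \frac{85976}{- \frac{77}{6}} = 85976 \left(- \frac{6}{77}\right) = - \frac{46896}{7}$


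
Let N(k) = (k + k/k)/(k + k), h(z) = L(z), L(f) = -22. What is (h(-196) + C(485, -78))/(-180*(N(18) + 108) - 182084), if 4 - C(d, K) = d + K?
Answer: 425/201619 ≈ 0.0021079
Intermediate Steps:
h(z) = -22
C(d, K) = 4 - K - d (C(d, K) = 4 - (d + K) = 4 - (K + d) = 4 + (-K - d) = 4 - K - d)
N(k) = (1 + k)/(2*k) (N(k) = (k + 1)/((2*k)) = (1 + k)*(1/(2*k)) = (1 + k)/(2*k))
(h(-196) + C(485, -78))/(-180*(N(18) + 108) - 182084) = (-22 + (4 - 1*(-78) - 1*485))/(-180*((½)*(1 + 18)/18 + 108) - 182084) = (-22 + (4 + 78 - 485))/(-180*((½)*(1/18)*19 + 108) - 182084) = (-22 - 403)/(-180*(19/36 + 108) - 182084) = -425/(-180*3907/36 - 182084) = -425/(-19535 - 182084) = -425/(-201619) = -425*(-1/201619) = 425/201619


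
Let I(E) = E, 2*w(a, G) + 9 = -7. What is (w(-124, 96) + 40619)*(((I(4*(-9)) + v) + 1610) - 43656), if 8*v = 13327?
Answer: -13130714019/8 ≈ -1.6413e+9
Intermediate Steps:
w(a, G) = -8 (w(a, G) = -9/2 + (½)*(-7) = -9/2 - 7/2 = -8)
v = 13327/8 (v = (⅛)*13327 = 13327/8 ≈ 1665.9)
(w(-124, 96) + 40619)*(((I(4*(-9)) + v) + 1610) - 43656) = (-8 + 40619)*(((4*(-9) + 13327/8) + 1610) - 43656) = 40611*(((-36 + 13327/8) + 1610) - 43656) = 40611*((13039/8 + 1610) - 43656) = 40611*(25919/8 - 43656) = 40611*(-323329/8) = -13130714019/8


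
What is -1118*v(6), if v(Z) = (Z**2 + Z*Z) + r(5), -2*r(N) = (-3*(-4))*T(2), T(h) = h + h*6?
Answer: 13416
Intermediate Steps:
T(h) = 7*h (T(h) = h + 6*h = 7*h)
r(N) = -84 (r(N) = -(-3*(-4))*7*2/2 = -6*14 = -1/2*168 = -84)
v(Z) = -84 + 2*Z**2 (v(Z) = (Z**2 + Z*Z) - 84 = (Z**2 + Z**2) - 84 = 2*Z**2 - 84 = -84 + 2*Z**2)
-1118*v(6) = -1118*(-84 + 2*6**2) = -1118*(-84 + 2*36) = -1118*(-84 + 72) = -1118*(-12) = 13416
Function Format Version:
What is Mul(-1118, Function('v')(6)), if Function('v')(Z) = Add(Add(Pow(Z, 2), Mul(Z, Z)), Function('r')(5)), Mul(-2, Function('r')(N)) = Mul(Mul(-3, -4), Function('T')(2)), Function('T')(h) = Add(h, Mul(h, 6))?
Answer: 13416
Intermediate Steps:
Function('T')(h) = Mul(7, h) (Function('T')(h) = Add(h, Mul(6, h)) = Mul(7, h))
Function('r')(N) = -84 (Function('r')(N) = Mul(Rational(-1, 2), Mul(Mul(-3, -4), Mul(7, 2))) = Mul(Rational(-1, 2), Mul(12, 14)) = Mul(Rational(-1, 2), 168) = -84)
Function('v')(Z) = Add(-84, Mul(2, Pow(Z, 2))) (Function('v')(Z) = Add(Add(Pow(Z, 2), Mul(Z, Z)), -84) = Add(Add(Pow(Z, 2), Pow(Z, 2)), -84) = Add(Mul(2, Pow(Z, 2)), -84) = Add(-84, Mul(2, Pow(Z, 2))))
Mul(-1118, Function('v')(6)) = Mul(-1118, Add(-84, Mul(2, Pow(6, 2)))) = Mul(-1118, Add(-84, Mul(2, 36))) = Mul(-1118, Add(-84, 72)) = Mul(-1118, -12) = 13416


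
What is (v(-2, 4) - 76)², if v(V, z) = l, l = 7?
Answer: 4761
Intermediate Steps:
v(V, z) = 7
(v(-2, 4) - 76)² = (7 - 76)² = (-69)² = 4761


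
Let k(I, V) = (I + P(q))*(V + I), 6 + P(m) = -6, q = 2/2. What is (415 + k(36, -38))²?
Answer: 134689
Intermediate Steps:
q = 1 (q = 2*(½) = 1)
P(m) = -12 (P(m) = -6 - 6 = -12)
k(I, V) = (-12 + I)*(I + V) (k(I, V) = (I - 12)*(V + I) = (-12 + I)*(I + V))
(415 + k(36, -38))² = (415 + (36² - 12*36 - 12*(-38) + 36*(-38)))² = (415 + (1296 - 432 + 456 - 1368))² = (415 - 48)² = 367² = 134689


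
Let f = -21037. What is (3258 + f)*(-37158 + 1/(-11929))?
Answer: 7880680123957/11929 ≈ 6.6063e+8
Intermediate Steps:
(3258 + f)*(-37158 + 1/(-11929)) = (3258 - 21037)*(-37158 + 1/(-11929)) = -17779*(-37158 - 1/11929) = -17779*(-443257783/11929) = 7880680123957/11929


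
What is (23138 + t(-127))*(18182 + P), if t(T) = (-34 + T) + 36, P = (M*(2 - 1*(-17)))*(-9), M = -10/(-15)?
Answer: 415798884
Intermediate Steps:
M = 2/3 (M = -10*(-1/15) = 2/3 ≈ 0.66667)
P = -114 (P = (2*(2 - 1*(-17))/3)*(-9) = (2*(2 + 17)/3)*(-9) = ((2/3)*19)*(-9) = (38/3)*(-9) = -114)
t(T) = 2 + T
(23138 + t(-127))*(18182 + P) = (23138 + (2 - 127))*(18182 - 114) = (23138 - 125)*18068 = 23013*18068 = 415798884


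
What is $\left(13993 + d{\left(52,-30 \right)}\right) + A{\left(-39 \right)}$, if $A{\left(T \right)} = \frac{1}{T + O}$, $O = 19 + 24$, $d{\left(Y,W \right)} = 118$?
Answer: $\frac{56445}{4} \approx 14111.0$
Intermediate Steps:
$O = 43$
$A{\left(T \right)} = \frac{1}{43 + T}$ ($A{\left(T \right)} = \frac{1}{T + 43} = \frac{1}{43 + T}$)
$\left(13993 + d{\left(52,-30 \right)}\right) + A{\left(-39 \right)} = \left(13993 + 118\right) + \frac{1}{43 - 39} = 14111 + \frac{1}{4} = \frac{56445}{4}$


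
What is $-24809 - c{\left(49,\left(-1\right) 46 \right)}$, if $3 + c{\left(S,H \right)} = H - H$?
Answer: $-24806$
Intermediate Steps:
$c{\left(S,H \right)} = -3$ ($c{\left(S,H \right)} = -3 + \left(H - H\right) = -3 + 0 = -3$)
$-24809 - c{\left(49,\left(-1\right) 46 \right)} = -24809 - -3 = -24809 + 3 = -24806$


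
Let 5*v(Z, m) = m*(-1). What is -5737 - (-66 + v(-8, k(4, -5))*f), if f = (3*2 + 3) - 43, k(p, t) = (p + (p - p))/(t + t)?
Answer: -141707/25 ≈ -5668.3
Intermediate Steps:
k(p, t) = p/(2*t) (k(p, t) = (p + 0)/((2*t)) = p*(1/(2*t)) = p/(2*t))
v(Z, m) = -m/5 (v(Z, m) = (m*(-1))/5 = (-m)/5 = -m/5)
f = -34 (f = (6 + 3) - 43 = 9 - 43 = -34)
-5737 - (-66 + v(-8, k(4, -5))*f) = -5737 - (-66 - 4/(10*(-5))*(-34)) = -5737 - (-66 - 4*(-1)/(10*5)*(-34)) = -5737 - (-66 - ⅕*(-⅖)*(-34)) = -5737 - (-66 + (2/25)*(-34)) = -5737 - (-66 - 68/25) = -5737 - 1*(-1718/25) = -5737 + 1718/25 = -141707/25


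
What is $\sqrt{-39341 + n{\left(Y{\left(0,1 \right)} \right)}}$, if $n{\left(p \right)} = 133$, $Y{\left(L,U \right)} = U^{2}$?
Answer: $26 i \sqrt{58} \approx 198.01 i$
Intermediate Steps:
$\sqrt{-39341 + n{\left(Y{\left(0,1 \right)} \right)}} = \sqrt{-39341 + 133} = \sqrt{-39208} = 26 i \sqrt{58}$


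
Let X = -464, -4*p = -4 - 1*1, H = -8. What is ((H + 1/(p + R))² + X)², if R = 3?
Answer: 13612355584/83521 ≈ 1.6298e+5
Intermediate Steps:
p = 5/4 (p = -(-4 - 1*1)/4 = -(-4 - 1)/4 = -¼*(-5) = 5/4 ≈ 1.2500)
((H + 1/(p + R))² + X)² = ((-8 + 1/(5/4 + 3))² - 464)² = ((-8 + 1/(17/4))² - 464)² = ((-8 + 4/17)² - 464)² = ((-132/17)² - 464)² = (17424/289 - 464)² = (-116672/289)² = 13612355584/83521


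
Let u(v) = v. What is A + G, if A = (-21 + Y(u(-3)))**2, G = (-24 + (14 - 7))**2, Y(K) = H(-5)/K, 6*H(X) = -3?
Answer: 26029/36 ≈ 723.03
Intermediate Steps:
H(X) = -1/2 (H(X) = (1/6)*(-3) = -1/2)
Y(K) = -1/(2*K)
G = 289 (G = (-24 + 7)**2 = (-17)**2 = 289)
A = 15625/36 (A = (-21 - 1/2/(-3))**2 = (-21 - 1/2*(-1/3))**2 = (-21 + 1/6)**2 = (-125/6)**2 = 15625/36 ≈ 434.03)
A + G = 15625/36 + 289 = 26029/36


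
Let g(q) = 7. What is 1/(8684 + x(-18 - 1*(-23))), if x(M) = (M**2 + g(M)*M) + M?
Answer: 1/8749 ≈ 0.00011430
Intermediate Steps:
x(M) = M**2 + 8*M (x(M) = (M**2 + 7*M) + M = M**2 + 8*M)
1/(8684 + x(-18 - 1*(-23))) = 1/(8684 + (-18 - 1*(-23))*(8 + (-18 - 1*(-23)))) = 1/(8684 + (-18 + 23)*(8 + (-18 + 23))) = 1/(8684 + 5*(8 + 5)) = 1/(8684 + 5*13) = 1/(8684 + 65) = 1/8749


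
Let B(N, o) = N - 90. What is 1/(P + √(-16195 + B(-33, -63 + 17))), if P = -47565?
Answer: -47565/2262445543 - I*√16318/2262445543 ≈ -2.1024e-5 - 5.6462e-8*I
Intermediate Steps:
B(N, o) = -90 + N
1/(P + √(-16195 + B(-33, -63 + 17))) = 1/(-47565 + √(-16195 + (-90 - 33))) = 1/(-47565 + √(-16195 - 123)) = 1/(-47565 + √(-16318)) = 1/(-47565 + I*√16318)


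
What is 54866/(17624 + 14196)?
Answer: 27433/15910 ≈ 1.7243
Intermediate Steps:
54866/(17624 + 14196) = 54866/31820 = 54866*(1/31820) = 27433/15910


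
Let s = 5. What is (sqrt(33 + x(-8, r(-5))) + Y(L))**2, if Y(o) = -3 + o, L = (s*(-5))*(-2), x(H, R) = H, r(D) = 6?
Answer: 2704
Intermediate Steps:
L = 50 (L = (5*(-5))*(-2) = -25*(-2) = 50)
(sqrt(33 + x(-8, r(-5))) + Y(L))**2 = (sqrt(33 - 8) + (-3 + 50))**2 = (sqrt(25) + 47)**2 = (5 + 47)**2 = 52**2 = 2704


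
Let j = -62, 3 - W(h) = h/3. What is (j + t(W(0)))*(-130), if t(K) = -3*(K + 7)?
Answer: 11960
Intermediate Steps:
W(h) = 3 - h/3
t(K) = -21 - 3*K (t(K) = -3*(7 + K) = -21 - 3*K)
(j + t(W(0)))*(-130) = (-62 + (-21 - 3*(3 - ⅓*0)))*(-130) = (-62 + (-21 - 3*(3 + 0)))*(-130) = (-62 + (-21 - 3*3))*(-130) = (-62 + (-21 - 9))*(-130) = (-62 - 30)*(-130) = -92*(-130) = 11960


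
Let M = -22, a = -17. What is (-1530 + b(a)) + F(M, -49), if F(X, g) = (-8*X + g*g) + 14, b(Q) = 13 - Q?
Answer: 1091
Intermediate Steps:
F(X, g) = 14 + g² - 8*X (F(X, g) = (-8*X + g²) + 14 = (g² - 8*X) + 14 = 14 + g² - 8*X)
(-1530 + b(a)) + F(M, -49) = (-1530 + (13 - 1*(-17))) + (14 + (-49)² - 8*(-22)) = (-1530 + (13 + 17)) + (14 + 2401 + 176) = (-1530 + 30) + 2591 = -1500 + 2591 = 1091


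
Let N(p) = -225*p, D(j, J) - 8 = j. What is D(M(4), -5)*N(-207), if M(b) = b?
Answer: 558900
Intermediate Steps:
D(j, J) = 8 + j
D(M(4), -5)*N(-207) = (8 + 4)*(-225*(-207)) = 12*46575 = 558900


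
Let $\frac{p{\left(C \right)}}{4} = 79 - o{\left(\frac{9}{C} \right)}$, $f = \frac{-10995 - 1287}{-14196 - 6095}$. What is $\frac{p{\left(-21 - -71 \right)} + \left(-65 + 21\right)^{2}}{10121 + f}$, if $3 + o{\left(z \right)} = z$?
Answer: $\frac{1148105362}{5134437325} \approx 0.22361$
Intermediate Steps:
$f = \frac{12282}{20291}$ ($f = - \frac{12282}{-20291} = \left(-12282\right) \left(- \frac{1}{20291}\right) = \frac{12282}{20291} \approx 0.60529$)
$o{\left(z \right)} = -3 + z$
$p{\left(C \right)} = 328 - \frac{36}{C}$ ($p{\left(C \right)} = 4 \left(79 - \left(-3 + \frac{9}{C}\right)\right) = 4 \left(79 + \left(3 - \frac{9}{C}\right)\right) = 4 \left(82 - \frac{9}{C}\right) = 328 - \frac{36}{C}$)
$\frac{p{\left(-21 - -71 \right)} + \left(-65 + 21\right)^{2}}{10121 + f} = \frac{\left(328 - \frac{36}{-21 - -71}\right) + \left(-65 + 21\right)^{2}}{10121 + \frac{12282}{20291}} = \frac{\left(328 - \frac{36}{-21 + 71}\right) + \left(-44\right)^{2}}{\frac{205377493}{20291}} = \left(\left(328 - \frac{36}{50}\right) + 1936\right) \frac{20291}{205377493} = \left(\left(328 - \frac{18}{25}\right) + 1936\right) \frac{20291}{205377493} = \left(\frac{8182}{25} + 1936\right) \frac{20291}{205377493} = \frac{56582}{25} \cdot \frac{20291}{205377493} = \frac{1148105362}{5134437325}$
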